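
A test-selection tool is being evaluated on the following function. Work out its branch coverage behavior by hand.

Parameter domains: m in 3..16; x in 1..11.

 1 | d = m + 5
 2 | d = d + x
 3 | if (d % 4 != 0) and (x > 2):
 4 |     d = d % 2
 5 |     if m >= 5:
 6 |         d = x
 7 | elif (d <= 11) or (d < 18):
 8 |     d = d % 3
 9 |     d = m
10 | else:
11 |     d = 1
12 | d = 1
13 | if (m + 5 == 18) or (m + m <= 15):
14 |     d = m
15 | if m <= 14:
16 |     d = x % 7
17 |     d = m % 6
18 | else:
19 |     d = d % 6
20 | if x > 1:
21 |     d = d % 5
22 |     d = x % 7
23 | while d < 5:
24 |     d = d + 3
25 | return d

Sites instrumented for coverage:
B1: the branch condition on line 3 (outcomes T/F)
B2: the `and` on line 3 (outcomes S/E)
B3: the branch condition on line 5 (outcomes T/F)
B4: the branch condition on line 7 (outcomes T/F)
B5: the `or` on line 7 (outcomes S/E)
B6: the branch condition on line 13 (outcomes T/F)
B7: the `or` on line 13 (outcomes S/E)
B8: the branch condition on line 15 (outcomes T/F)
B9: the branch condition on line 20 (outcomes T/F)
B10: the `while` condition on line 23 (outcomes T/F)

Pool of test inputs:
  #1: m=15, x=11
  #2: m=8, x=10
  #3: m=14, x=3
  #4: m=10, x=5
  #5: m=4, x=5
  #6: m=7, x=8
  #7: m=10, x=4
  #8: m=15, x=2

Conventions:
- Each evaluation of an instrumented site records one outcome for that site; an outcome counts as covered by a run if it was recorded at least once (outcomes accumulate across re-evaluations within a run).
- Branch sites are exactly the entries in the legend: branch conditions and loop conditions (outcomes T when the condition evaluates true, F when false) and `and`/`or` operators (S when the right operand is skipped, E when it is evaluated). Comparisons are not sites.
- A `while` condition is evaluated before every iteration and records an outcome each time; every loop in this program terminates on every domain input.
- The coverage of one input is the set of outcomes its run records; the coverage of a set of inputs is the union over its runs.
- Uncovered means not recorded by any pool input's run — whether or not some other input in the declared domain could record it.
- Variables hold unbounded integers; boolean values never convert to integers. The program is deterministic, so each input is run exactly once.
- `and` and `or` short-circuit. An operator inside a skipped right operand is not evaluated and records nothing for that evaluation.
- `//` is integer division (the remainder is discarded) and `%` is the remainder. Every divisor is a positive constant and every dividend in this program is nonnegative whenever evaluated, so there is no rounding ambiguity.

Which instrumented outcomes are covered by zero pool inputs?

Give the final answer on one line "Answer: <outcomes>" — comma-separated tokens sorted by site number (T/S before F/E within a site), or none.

#1 (m=15, x=11) -> B2->E, B1->T, B3->T, B7->E, B6->F, B8->F, B9->T, B10->T, B10->F; covered: B1=T, B2=E, B3=T, B6=F, B7=E, B8=F, B9=T, B10=T, B10=F
#2 (m=8, x=10) -> B2->E, B1->T, B3->T, B7->E, B6->F, B8->T, B9->T, B10->T, B10->F; covered: B1=T, B2=E, B3=T, B6=F, B7=E, B8=T, B9=T, B10=T, B10=F
#3 (m=14, x=3) -> B2->E, B1->T, B3->T, B7->E, B6->F, B8->T, B9->T, B10->T, B10->F; covered: B1=T, B2=E, B3=T, B6=F, B7=E, B8=T, B9=T, B10=T, B10=F
#4 (m=10, x=5) -> B2->S, B1->F, B5->E, B4->F, B7->E, B6->F, B8->T, B9->T, B10->F; covered: B1=F, B2=S, B4=F, B5=E, B6=F, B7=E, B8=T, B9=T, B10=F
#5 (m=4, x=5) -> B2->E, B1->T, B3->F, B7->E, B6->T, B8->T, B9->T, B10->F; covered: B1=T, B2=E, B3=F, B6=T, B7=E, B8=T, B9=T, B10=F
#6 (m=7, x=8) -> B2->S, B1->F, B5->E, B4->F, B7->E, B6->T, B8->T, B9->T, B10->T, B10->T, B10->F; covered: B1=F, B2=S, B4=F, B5=E, B6=T, B7=E, B8=T, B9=T, B10=T, B10=F
#7 (m=10, x=4) -> B2->E, B1->T, B3->T, B7->E, B6->F, B8->T, B9->T, B10->T, B10->F; covered: B1=T, B2=E, B3=T, B6=F, B7=E, B8=T, B9=T, B10=T, B10=F
#8 (m=15, x=2) -> B2->E, B1->F, B5->E, B4->F, B7->E, B6->F, B8->F, B9->T, B10->T, B10->F; covered: B1=F, B2=E, B4=F, B5=E, B6=F, B7=E, B8=F, B9=T, B10=T, B10=F
union over the pool: B1=T, B1=F, B2=S, B2=E, B3=T, B3=F, B4=F, B5=E, B6=T, B6=F, B7=E, B8=T, B8=F, B9=T, B10=T, B10=F
uncovered (4 of 20): B4=T, B5=S, B7=S, B9=F

Answer: B4=T, B5=S, B7=S, B9=F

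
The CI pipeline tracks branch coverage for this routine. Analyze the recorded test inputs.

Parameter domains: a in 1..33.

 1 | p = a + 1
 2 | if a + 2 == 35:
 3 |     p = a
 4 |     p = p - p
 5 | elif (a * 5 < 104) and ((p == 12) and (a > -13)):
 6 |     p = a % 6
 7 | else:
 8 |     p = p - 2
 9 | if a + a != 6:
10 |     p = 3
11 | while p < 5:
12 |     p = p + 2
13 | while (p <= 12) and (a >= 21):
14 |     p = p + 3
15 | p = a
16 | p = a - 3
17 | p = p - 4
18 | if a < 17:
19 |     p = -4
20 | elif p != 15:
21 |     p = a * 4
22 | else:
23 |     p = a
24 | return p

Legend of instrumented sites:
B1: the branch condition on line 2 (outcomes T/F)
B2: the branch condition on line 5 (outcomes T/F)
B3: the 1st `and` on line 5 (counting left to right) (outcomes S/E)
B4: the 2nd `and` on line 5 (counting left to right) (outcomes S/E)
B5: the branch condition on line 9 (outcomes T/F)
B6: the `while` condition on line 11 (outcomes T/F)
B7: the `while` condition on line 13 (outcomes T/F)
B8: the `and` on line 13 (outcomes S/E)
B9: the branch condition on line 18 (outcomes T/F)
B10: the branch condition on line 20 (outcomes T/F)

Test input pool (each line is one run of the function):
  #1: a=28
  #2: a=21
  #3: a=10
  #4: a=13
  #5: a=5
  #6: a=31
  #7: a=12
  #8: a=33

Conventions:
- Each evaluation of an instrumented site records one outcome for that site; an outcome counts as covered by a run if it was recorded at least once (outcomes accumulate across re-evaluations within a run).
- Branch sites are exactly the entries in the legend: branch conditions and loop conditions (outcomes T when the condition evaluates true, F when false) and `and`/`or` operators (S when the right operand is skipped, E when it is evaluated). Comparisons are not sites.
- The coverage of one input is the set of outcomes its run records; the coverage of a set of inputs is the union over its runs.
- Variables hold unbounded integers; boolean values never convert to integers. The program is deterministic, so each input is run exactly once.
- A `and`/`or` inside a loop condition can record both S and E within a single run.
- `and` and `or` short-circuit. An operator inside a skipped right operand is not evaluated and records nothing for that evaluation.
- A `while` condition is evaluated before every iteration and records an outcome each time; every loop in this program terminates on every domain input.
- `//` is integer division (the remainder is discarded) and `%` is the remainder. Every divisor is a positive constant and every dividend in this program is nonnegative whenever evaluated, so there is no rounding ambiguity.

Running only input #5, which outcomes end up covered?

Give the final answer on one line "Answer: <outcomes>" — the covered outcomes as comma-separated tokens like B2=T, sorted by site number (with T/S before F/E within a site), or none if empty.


Event log for input #5 (a=5):
  B1->F, B3->E, B4->S, B2->F, B5->T, B6->T, B6->F, B8->E, B7->F, B9->T
collecting distinct outcomes: B1=F, B2=F, B3=E, B4=S, B5=T, B6=T, B6=F, B7=F, B8=E, B9=T
Answer: B1=F, B2=F, B3=E, B4=S, B5=T, B6=T, B6=F, B7=F, B8=E, B9=T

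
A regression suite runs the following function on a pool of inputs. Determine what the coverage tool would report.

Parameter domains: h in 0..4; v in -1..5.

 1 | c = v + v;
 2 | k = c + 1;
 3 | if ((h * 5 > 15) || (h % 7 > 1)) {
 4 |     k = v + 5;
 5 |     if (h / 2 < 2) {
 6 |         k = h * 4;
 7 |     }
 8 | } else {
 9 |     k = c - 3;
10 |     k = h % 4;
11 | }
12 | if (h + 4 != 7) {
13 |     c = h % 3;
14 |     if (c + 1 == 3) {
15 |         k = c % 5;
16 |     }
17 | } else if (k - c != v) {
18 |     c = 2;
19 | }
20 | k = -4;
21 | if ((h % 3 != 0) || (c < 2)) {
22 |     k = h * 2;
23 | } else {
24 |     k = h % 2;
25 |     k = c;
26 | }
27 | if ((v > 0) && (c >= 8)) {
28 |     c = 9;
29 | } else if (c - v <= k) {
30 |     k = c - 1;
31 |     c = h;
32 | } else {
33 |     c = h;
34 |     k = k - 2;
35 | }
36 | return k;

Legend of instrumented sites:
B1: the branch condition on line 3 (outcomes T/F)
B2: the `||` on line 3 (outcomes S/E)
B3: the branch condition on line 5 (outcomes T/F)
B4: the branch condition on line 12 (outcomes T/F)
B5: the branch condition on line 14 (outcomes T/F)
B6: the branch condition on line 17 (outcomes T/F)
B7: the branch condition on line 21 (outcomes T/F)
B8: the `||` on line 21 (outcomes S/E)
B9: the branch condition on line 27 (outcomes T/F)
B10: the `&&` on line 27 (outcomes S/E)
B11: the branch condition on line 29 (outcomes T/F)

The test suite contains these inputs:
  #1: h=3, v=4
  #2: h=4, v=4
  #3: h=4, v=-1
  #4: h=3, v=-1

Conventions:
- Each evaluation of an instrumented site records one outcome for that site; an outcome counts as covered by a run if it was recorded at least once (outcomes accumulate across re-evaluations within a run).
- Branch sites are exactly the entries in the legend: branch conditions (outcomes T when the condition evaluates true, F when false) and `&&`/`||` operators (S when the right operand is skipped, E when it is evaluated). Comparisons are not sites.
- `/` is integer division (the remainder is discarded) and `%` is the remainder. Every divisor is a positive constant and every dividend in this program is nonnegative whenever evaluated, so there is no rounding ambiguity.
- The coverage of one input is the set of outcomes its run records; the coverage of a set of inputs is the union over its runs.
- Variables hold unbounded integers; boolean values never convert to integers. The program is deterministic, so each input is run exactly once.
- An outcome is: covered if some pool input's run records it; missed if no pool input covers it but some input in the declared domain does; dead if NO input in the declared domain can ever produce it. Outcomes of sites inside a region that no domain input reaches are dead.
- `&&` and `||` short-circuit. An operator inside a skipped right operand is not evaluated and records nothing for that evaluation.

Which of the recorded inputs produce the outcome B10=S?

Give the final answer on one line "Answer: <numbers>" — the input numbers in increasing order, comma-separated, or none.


input #1 (h=3, v=4): does not record B10=S
input #2 (h=4, v=4): does not record B10=S
input #3 (h=4, v=-1): records B10=S
input #4 (h=3, v=-1): records B10=S
Answer: 3, 4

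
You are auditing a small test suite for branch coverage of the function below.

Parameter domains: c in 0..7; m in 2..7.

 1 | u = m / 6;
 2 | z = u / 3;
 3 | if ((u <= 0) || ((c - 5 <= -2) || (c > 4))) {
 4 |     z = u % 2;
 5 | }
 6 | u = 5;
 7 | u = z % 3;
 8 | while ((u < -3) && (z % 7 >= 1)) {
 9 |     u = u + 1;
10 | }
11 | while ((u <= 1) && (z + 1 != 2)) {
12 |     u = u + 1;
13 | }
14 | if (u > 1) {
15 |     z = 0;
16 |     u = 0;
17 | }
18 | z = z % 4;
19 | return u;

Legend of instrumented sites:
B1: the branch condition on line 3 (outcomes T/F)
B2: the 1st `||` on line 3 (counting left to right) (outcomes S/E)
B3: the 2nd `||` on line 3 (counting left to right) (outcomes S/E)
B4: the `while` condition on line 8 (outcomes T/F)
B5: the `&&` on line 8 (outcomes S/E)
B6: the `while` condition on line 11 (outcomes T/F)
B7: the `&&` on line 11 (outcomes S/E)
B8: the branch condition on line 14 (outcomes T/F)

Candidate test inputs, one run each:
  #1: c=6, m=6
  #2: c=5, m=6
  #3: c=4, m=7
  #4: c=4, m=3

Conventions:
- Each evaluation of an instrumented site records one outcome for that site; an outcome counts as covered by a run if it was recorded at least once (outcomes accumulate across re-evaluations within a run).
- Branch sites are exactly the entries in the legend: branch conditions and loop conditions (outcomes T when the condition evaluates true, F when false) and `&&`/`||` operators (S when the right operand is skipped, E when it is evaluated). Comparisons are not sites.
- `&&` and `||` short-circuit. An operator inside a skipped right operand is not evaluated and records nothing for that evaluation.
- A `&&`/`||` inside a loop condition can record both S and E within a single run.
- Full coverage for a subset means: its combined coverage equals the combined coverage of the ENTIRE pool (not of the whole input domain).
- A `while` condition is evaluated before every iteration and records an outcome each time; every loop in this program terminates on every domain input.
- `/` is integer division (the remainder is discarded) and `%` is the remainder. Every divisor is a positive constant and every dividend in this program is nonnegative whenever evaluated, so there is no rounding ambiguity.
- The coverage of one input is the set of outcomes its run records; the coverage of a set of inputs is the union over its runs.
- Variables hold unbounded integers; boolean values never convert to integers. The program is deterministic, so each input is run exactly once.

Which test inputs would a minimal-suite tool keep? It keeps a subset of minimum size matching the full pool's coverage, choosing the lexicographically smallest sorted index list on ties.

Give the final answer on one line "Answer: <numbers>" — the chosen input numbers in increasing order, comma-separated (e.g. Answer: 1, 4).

test 1 (c=6, m=6) fires B2->E, B3->E, B1->T, B5->S, B4->F, B7->E, B6->F, B8->F; hits B1=T, B2=E, B3=E, B4=F, B5=S, B6=F, B7=E, B8=F
test 2 (c=5, m=6) fires B2->E, B3->E, B1->T, B5->S, B4->F, B7->E, B6->F, B8->F; hits B1=T, B2=E, B3=E, B4=F, B5=S, B6=F, B7=E, B8=F
test 3 (c=4, m=7) fires B2->E, B3->E, B1->F, B5->S, B4->F, B7->E, B6->T, B7->E, B6->T, B7->S, B6->F, B8->T; hits B1=F, B2=E, B3=E, B4=F, B5=S, B6=T, B6=F, B7=S, B7=E, B8=T
test 4 (c=4, m=3) fires B2->S, B1->T, B5->S, B4->F, B7->E, B6->T, B7->E, B6->T, B7->S, B6->F, B8->T; hits B1=T, B2=S, B4=F, B5=S, B6=T, B6=F, B7=S, B7=E, B8=T
union over all inputs: B1=T, B1=F, B2=S, B2=E, B3=E, B4=F, B5=S, B6=T, B6=F, B7=S, B7=E, B8=T, B8=F (13 outcomes)
size 1 is not enough: best union over all size-1 subsets is 10/13
size 2 is not enough: best union over all size-2 subsets is 12/13
inputs {1, 3, 4} (size 3) cover everything; no size-3 subset with a lexicographically smaller index list covers all 13

Answer: 1, 3, 4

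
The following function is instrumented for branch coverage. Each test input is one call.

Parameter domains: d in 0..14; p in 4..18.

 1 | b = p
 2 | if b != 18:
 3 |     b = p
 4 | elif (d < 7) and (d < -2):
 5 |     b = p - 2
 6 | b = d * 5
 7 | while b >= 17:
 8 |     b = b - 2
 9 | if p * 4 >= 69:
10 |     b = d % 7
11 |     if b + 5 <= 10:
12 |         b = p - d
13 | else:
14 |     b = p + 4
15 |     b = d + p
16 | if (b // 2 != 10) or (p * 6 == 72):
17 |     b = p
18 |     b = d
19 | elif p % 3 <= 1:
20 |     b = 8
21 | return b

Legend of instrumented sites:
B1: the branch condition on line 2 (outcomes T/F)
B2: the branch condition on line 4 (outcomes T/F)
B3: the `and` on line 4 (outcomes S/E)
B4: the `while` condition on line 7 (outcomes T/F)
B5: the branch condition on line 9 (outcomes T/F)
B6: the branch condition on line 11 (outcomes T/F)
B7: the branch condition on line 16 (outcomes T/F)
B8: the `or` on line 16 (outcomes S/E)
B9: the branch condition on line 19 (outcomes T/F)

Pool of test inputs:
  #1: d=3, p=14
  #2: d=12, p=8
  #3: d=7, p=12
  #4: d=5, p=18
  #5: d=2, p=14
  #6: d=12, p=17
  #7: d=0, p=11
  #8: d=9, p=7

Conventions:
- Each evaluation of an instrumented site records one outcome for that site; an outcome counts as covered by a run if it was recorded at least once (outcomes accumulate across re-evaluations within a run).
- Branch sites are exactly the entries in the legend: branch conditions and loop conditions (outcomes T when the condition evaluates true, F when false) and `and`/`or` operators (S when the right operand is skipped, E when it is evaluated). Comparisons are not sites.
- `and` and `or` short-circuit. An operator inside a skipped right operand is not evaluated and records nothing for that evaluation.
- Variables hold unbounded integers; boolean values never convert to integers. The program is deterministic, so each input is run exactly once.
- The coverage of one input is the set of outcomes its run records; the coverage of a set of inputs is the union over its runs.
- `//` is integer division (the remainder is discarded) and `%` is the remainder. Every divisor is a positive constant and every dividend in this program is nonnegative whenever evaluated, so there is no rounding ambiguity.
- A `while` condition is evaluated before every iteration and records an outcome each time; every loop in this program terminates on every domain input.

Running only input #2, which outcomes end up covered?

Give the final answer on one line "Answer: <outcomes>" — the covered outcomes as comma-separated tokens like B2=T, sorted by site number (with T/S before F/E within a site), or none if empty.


Simulating input #2 (d=12, p=8) step by step:
  B1->T, B4->T, B4->T, B4->T, B4->T, B4->T, B4->T, B4->T, B4->T, B4->T
  B4->T, B4->T, B4->T, B4->T, B4->T, B4->T, B4->T, B4->T, B4->T, B4->T
  B4->T, B4->T, B4->T, B4->F, B5->F, B8->E, B7->F, B9->F
as a set, this run covers: B1=T, B4=T, B4=F, B5=F, B7=F, B8=E, B9=F
Answer: B1=T, B4=T, B4=F, B5=F, B7=F, B8=E, B9=F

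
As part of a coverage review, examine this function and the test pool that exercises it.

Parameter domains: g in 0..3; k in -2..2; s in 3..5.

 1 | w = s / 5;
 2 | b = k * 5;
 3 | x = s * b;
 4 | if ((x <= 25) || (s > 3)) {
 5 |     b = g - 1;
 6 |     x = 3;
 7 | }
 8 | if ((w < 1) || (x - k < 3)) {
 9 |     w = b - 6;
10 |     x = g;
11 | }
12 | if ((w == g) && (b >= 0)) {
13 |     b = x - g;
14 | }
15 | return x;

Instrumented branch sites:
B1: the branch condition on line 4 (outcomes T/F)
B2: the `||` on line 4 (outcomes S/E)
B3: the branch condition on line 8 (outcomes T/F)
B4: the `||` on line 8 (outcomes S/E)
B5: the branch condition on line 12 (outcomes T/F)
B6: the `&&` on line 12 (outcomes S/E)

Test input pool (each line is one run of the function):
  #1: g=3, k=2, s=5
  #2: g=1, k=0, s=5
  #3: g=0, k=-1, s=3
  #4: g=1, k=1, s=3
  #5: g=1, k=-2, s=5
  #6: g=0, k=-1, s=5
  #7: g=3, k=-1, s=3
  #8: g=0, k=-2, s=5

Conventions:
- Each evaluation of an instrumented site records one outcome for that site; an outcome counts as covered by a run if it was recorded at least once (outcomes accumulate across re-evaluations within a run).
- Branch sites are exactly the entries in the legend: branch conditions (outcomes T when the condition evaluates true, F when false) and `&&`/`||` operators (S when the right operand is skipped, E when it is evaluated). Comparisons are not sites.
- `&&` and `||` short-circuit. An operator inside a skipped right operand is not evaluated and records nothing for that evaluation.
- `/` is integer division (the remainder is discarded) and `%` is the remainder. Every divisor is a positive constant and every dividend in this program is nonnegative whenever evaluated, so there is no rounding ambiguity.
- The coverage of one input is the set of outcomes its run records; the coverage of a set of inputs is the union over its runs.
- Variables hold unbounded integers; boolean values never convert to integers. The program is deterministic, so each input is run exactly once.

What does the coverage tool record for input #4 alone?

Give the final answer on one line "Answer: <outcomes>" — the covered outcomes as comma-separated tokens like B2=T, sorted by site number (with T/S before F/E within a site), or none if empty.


Tracing the run of input #4 (g=1, k=1, s=3):
  B2->S, B1->T, B4->S, B3->T, B6->S, B5->F
collecting distinct outcomes: B1=T, B2=S, B3=T, B4=S, B5=F, B6=S
Answer: B1=T, B2=S, B3=T, B4=S, B5=F, B6=S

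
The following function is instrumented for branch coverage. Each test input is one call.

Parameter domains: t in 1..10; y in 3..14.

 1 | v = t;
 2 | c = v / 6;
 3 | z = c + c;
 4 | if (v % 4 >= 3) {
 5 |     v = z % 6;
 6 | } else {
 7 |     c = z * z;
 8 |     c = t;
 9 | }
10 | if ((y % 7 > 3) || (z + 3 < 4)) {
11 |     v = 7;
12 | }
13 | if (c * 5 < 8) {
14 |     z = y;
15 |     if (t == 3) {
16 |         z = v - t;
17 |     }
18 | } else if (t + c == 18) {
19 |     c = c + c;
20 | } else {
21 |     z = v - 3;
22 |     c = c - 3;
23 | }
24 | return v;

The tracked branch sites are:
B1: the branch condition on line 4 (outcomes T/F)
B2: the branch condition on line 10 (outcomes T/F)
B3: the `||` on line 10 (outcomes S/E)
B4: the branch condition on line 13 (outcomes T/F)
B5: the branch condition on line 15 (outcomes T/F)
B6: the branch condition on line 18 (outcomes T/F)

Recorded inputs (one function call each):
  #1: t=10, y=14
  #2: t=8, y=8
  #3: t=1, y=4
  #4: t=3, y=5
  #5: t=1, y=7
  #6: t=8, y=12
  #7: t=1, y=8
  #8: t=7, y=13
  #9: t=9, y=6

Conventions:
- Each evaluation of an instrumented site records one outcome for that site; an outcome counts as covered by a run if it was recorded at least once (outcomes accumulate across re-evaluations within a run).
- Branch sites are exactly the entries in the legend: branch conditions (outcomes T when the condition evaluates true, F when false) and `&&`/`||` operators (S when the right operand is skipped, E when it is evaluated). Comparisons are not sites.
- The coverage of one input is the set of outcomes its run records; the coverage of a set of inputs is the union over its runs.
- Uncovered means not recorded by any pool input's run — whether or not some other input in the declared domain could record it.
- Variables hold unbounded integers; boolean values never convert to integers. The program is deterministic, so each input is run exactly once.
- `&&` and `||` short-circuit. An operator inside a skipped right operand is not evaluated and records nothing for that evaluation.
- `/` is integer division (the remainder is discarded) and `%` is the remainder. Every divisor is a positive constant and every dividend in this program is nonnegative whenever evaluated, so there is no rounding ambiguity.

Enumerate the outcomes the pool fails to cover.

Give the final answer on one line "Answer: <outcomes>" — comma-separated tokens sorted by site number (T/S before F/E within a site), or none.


run #1 (t=10, y=14) records B1=F, B2=F, B3=E, B4=F, B6=F
run #2 (t=8, y=8) records B1=F, B2=F, B3=E, B4=F, B6=F
run #3 (t=1, y=4) records B1=F, B2=T, B3=S, B4=T, B5=F
run #4 (t=3, y=5) records B1=T, B2=T, B3=S, B4=T, B5=T
run #5 (t=1, y=7) records B1=F, B2=T, B3=E, B4=T, B5=F
run #6 (t=8, y=12) records B1=F, B2=T, B3=S, B4=F, B6=F
run #7 (t=1, y=8) records B1=F, B2=T, B3=E, B4=T, B5=F
run #8 (t=7, y=13) records B1=T, B2=T, B3=S, B4=T, B5=F
run #9 (t=9, y=6) records B1=F, B2=T, B3=S, B4=F, B6=T
union over the pool: B1=T, B1=F, B2=T, B2=F, B3=S, B3=E, B4=T, B4=F, B5=T, B5=F, B6=T, B6=F
uncovered (0 of 12): none
Answer: none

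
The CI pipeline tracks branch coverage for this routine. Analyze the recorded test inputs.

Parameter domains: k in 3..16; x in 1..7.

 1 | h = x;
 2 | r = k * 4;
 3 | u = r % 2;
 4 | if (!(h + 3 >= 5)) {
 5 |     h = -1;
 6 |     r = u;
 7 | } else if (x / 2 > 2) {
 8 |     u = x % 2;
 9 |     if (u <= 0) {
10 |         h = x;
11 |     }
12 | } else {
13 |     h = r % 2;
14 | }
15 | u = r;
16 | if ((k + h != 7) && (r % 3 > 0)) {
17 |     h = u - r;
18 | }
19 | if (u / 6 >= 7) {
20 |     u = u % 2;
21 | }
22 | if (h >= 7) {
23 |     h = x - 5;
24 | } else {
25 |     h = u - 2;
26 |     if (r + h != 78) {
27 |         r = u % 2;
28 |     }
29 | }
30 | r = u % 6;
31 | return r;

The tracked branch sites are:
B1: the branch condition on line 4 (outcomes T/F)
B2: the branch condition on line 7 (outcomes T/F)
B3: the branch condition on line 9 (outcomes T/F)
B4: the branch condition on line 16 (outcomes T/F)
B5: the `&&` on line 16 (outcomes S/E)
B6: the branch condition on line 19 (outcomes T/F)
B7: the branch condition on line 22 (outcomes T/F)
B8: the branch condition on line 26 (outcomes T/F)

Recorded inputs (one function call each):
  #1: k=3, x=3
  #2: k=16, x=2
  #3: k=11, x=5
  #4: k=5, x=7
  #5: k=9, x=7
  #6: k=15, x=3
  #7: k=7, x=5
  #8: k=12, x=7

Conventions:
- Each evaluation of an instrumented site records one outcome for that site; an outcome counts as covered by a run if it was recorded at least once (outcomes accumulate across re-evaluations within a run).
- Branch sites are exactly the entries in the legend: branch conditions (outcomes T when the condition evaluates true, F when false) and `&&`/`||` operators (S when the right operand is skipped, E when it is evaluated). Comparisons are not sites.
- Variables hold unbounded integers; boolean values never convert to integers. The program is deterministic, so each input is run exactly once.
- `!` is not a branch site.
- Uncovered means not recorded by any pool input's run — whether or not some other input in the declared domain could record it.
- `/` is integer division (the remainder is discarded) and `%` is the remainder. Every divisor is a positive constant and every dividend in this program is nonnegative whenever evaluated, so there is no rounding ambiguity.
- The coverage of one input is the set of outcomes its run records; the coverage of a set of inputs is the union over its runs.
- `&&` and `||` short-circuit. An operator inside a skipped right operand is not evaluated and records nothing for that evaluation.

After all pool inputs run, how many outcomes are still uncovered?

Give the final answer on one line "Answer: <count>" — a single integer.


run #1 (k=3, x=3) runs B1->F, B2->F, B5->E, B4->F, B6->F, B7->F, B8->T; records B1=F, B2=F, B4=F, B5=E, B6=F, B7=F, B8=T
run #2 (k=16, x=2) runs B1->F, B2->F, B5->E, B4->T, B6->T, B7->F, B8->T; records B1=F, B2=F, B4=T, B5=E, B6=T, B7=F, B8=T
run #3 (k=11, x=5) runs B1->F, B2->F, B5->E, B4->T, B6->T, B7->F, B8->T; records B1=F, B2=F, B4=T, B5=E, B6=T, B7=F, B8=T
run #4 (k=5, x=7) runs B1->F, B2->T, B3->F, B5->E, B4->T, B6->F, B7->F, B8->T; records B1=F, B2=T, B3=F, B4=T, B5=E, B6=F, B7=F, B8=T
run #5 (k=9, x=7) runs B1->F, B2->T, B3->F, B5->E, B4->F, B6->F, B7->T; records B1=F, B2=T, B3=F, B4=F, B5=E, B6=F, B7=T
run #6 (k=15, x=3) runs B1->F, B2->F, B5->E, B4->F, B6->T, B7->F, B8->T; records B1=F, B2=F, B4=F, B5=E, B6=T, B7=F, B8=T
run #7 (k=7, x=5) runs B1->F, B2->F, B5->S, B4->F, B6->F, B7->F, B8->T; records B1=F, B2=F, B4=F, B5=S, B6=F, B7=F, B8=T
run #8 (k=12, x=7) runs B1->F, B2->T, B3->F, B5->E, B4->F, B6->T, B7->T; records B1=F, B2=T, B3=F, B4=F, B5=E, B6=T, B7=T
union over the pool: B1=F, B2=T, B2=F, B3=F, B4=T, B4=F, B5=S, B5=E, B6=T, B6=F, B7=T, B7=F, B8=T
uncovered (3 of 16): B1=T, B3=T, B8=F
Answer: 3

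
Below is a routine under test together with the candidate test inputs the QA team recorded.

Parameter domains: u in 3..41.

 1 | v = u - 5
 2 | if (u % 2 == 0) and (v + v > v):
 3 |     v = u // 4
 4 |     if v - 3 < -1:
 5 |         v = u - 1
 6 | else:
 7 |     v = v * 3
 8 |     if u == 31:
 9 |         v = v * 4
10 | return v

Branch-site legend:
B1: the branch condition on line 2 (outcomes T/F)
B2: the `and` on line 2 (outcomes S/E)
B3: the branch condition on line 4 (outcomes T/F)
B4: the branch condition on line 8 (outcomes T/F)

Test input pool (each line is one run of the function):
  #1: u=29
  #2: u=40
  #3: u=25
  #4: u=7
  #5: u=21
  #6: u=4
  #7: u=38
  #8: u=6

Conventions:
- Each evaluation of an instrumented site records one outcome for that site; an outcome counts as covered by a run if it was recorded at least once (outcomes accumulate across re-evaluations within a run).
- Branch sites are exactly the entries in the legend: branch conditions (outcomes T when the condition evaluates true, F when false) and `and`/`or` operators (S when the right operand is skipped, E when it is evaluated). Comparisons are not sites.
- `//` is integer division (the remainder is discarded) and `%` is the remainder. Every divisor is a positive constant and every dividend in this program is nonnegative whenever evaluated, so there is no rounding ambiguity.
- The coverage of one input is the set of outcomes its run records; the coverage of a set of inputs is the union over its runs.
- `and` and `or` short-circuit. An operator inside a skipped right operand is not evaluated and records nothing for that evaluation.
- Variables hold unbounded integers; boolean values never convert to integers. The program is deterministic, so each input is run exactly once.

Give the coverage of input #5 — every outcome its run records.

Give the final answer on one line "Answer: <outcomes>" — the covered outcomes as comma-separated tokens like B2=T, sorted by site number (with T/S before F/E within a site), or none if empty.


Running input #5 (u=21), event by event:
  B2->S, B1->F, B4->F
deduplicating events, the covered set is: B1=F, B2=S, B4=F
Answer: B1=F, B2=S, B4=F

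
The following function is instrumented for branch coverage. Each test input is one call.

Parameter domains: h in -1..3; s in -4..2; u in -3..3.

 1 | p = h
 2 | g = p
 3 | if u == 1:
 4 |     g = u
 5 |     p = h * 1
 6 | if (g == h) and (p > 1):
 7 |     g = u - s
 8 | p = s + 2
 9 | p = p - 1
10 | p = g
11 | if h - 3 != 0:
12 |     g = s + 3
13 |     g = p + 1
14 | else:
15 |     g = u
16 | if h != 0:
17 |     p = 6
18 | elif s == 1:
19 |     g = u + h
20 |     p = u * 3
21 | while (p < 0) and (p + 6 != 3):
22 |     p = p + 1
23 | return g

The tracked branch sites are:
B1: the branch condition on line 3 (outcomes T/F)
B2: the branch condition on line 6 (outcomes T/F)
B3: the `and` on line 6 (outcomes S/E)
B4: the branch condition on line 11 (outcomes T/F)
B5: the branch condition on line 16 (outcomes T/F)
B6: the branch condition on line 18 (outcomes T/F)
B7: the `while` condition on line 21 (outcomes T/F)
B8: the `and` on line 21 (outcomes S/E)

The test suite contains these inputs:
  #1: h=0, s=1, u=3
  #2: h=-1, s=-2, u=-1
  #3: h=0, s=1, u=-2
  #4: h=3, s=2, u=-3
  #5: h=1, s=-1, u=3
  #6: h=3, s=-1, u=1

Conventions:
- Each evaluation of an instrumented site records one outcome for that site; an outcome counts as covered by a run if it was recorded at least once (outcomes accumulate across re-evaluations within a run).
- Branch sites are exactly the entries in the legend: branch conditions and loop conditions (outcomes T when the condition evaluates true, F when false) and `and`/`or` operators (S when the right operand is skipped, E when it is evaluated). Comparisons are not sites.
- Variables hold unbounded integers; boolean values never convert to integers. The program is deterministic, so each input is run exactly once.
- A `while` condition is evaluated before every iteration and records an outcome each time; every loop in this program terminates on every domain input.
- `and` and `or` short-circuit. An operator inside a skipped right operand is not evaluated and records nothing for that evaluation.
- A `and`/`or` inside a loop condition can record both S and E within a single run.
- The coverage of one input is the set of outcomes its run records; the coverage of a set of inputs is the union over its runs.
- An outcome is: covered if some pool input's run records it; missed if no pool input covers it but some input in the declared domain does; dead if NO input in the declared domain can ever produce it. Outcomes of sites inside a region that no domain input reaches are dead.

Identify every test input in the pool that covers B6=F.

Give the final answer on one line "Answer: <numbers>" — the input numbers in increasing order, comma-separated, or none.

input #1 (h=0, s=1, u=3): does not produce B6=F
input #2 (h=-1, s=-2, u=-1): does not produce B6=F
input #3 (h=0, s=1, u=-2): does not produce B6=F
input #4 (h=3, s=2, u=-3): does not produce B6=F
input #5 (h=1, s=-1, u=3): does not produce B6=F
input #6 (h=3, s=-1, u=1): does not produce B6=F

Answer: none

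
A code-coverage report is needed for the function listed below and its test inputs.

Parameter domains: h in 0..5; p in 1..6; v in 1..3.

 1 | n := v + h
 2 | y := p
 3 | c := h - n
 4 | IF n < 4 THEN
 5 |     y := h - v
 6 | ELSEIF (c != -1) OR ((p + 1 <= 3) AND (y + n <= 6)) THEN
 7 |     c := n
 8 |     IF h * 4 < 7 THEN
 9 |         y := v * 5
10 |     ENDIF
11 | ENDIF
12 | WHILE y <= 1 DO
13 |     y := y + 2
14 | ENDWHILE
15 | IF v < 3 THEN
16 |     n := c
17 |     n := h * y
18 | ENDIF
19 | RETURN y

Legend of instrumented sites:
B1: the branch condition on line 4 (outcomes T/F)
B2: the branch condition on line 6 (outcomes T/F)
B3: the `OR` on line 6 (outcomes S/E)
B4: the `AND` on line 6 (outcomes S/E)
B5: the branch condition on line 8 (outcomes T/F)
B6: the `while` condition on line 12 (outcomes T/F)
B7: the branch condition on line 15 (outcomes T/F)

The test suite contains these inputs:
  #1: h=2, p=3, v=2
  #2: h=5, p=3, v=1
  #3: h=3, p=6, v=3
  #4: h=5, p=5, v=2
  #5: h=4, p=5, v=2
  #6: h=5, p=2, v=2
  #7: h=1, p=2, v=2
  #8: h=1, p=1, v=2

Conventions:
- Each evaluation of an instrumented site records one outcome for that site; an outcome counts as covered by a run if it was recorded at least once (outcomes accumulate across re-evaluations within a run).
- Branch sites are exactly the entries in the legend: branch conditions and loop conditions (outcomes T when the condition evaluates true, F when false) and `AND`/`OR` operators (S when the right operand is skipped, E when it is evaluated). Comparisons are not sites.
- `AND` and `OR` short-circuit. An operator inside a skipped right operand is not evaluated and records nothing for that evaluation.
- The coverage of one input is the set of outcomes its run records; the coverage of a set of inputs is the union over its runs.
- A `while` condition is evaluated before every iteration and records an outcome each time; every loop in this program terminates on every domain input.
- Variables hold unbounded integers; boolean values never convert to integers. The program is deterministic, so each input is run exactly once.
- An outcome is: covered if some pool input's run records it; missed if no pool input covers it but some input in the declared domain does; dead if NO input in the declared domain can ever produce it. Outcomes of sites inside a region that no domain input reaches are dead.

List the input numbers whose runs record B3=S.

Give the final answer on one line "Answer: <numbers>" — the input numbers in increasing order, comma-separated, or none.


input #1 (h=2, p=3, v=2): records B3=S
input #2 (h=5, p=3, v=1): does not record B3=S
input #3 (h=3, p=6, v=3): records B3=S
input #4 (h=5, p=5, v=2): records B3=S
input #5 (h=4, p=5, v=2): records B3=S
input #6 (h=5, p=2, v=2): records B3=S
input #7 (h=1, p=2, v=2): does not record B3=S
input #8 (h=1, p=1, v=2): does not record B3=S
Answer: 1, 3, 4, 5, 6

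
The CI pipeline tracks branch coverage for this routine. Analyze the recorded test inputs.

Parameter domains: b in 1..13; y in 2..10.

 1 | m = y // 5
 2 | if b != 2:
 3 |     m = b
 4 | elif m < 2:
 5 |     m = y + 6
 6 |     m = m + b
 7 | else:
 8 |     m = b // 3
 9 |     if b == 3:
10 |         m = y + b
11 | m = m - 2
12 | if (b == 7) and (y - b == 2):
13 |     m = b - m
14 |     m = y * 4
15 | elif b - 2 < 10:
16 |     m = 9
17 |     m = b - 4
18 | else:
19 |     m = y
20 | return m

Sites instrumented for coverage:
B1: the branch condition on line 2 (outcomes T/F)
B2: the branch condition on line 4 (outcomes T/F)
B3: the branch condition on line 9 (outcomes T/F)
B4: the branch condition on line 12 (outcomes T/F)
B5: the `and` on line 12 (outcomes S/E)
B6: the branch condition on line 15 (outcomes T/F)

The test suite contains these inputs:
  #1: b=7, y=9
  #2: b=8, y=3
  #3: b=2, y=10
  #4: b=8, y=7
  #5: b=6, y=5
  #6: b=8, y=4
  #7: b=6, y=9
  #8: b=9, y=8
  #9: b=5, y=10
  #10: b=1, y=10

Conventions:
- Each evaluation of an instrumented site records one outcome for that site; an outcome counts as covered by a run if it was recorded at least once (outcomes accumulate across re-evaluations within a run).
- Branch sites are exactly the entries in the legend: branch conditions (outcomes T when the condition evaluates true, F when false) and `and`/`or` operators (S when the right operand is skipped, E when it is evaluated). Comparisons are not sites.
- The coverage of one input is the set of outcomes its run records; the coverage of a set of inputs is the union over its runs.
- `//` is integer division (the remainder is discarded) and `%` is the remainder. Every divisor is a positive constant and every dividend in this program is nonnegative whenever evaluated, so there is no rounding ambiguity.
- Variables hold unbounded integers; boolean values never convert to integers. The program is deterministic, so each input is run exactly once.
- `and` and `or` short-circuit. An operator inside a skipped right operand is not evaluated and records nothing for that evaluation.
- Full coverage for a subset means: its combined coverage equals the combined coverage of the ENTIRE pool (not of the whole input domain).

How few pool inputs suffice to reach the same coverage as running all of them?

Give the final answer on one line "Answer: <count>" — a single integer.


input #1 (b=7, y=9): events B1->T, B5->E, B4->T; covers B1=T, B4=T, B5=E
input #2 (b=8, y=3): events B1->T, B5->S, B4->F, B6->T; covers B1=T, B4=F, B5=S, B6=T
input #3 (b=2, y=10): events B1->F, B2->F, B3->F, B5->S, B4->F, B6->T; covers B1=F, B2=F, B3=F, B4=F, B5=S, B6=T
input #4 (b=8, y=7): events B1->T, B5->S, B4->F, B6->T; covers B1=T, B4=F, B5=S, B6=T
input #5 (b=6, y=5): events B1->T, B5->S, B4->F, B6->T; covers B1=T, B4=F, B5=S, B6=T
input #6 (b=8, y=4): events B1->T, B5->S, B4->F, B6->T; covers B1=T, B4=F, B5=S, B6=T
input #7 (b=6, y=9): events B1->T, B5->S, B4->F, B6->T; covers B1=T, B4=F, B5=S, B6=T
input #8 (b=9, y=8): events B1->T, B5->S, B4->F, B6->T; covers B1=T, B4=F, B5=S, B6=T
input #9 (b=5, y=10): events B1->T, B5->S, B4->F, B6->T; covers B1=T, B4=F, B5=S, B6=T
input #10 (b=1, y=10): events B1->T, B5->S, B4->F, B6->T; covers B1=T, B4=F, B5=S, B6=T
pool-wide coverage (9 outcomes): B1=T, B1=F, B2=F, B3=F, B4=T, B4=F, B5=S, B5=E, B6=T
checked all size-1 subsets: none covers 9 outcomes (max 6/9)
size 2: inputs {1, 3} cover all 9 outcomes, and no lexicographically smaller subset of this size does
Answer: 2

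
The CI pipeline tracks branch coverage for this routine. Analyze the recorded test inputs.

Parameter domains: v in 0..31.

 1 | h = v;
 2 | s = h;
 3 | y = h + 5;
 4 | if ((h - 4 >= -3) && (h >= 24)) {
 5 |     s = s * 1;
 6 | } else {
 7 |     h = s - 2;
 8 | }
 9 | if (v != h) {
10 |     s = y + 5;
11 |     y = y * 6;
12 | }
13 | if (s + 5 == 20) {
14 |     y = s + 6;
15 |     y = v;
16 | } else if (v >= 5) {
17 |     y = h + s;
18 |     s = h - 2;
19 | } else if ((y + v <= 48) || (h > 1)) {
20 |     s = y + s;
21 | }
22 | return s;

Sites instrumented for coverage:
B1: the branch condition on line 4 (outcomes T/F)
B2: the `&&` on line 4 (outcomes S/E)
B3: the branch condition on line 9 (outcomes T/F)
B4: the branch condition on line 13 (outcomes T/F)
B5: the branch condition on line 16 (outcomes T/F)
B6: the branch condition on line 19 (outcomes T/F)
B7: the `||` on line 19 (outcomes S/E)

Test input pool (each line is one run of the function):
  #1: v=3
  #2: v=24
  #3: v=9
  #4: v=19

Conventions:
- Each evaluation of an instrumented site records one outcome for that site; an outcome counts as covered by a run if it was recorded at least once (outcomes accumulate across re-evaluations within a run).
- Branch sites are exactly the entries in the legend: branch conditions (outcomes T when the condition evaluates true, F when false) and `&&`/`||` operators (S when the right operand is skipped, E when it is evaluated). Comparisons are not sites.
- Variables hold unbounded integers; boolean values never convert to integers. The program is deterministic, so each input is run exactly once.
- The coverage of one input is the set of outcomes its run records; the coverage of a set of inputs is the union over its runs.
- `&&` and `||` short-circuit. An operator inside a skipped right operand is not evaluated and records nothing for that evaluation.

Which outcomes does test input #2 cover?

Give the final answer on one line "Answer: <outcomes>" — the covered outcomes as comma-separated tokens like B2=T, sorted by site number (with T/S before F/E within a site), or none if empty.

Running input #2 (v=24), event by event:
  B2->E, B1->T, B3->F, B4->F, B5->T
as a set, this run covers: B1=T, B2=E, B3=F, B4=F, B5=T

Answer: B1=T, B2=E, B3=F, B4=F, B5=T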